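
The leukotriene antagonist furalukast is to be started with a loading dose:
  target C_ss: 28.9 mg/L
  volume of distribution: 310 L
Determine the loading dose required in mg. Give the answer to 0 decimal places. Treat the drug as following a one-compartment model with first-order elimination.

LD = Css × Vd = 28.9 × 310 = 8959 mg

8959 mg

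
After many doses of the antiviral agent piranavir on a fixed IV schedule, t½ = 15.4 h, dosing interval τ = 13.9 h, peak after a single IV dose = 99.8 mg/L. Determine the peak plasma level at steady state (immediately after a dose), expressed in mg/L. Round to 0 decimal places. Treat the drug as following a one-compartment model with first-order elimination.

215 mg/L

k = ln2 / t½ = 0.693147 / 15.4 = 0.04501 h⁻¹
e^(−kτ) = e^(−0.04501 × 13.9) = 0.5349
Accumulation ratio R = 1 / (1 − e^(−kτ)) = 1 / (1 − 0.5349) = 2.150
Steady-state peak = C₀ × R = 99.8 × 2.150 = 214.6 mg/L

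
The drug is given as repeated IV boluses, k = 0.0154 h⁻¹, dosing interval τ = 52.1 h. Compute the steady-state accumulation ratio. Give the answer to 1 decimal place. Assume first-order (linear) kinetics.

e^(−kτ) = e^(−0.01540 × 52.1) = 0.4483
Accumulation ratio R = 1 / (1 − e^(−kτ)) = 1 / (1 − 0.4483) = 1.813

1.8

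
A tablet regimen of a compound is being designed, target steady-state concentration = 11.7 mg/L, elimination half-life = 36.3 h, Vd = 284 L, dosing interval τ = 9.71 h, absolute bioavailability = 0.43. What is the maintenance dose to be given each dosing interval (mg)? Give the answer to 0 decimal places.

k = ln2 / t½ = 0.693147 / 36.3 = 0.01909 h⁻¹
CL = k × Vd = 0.01909 × 284 = 5.422 L/h
At steady state, F × (Dose/τ) = Css × CL.
Dose = Css × CL × τ / F = 11.7 × 5.422 × 9.71 / 0.43 = 1433 mg

1433 mg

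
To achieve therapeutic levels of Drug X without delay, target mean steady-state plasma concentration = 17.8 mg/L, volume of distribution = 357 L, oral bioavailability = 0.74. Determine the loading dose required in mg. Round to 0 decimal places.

LD = Css × Vd / F = 17.8 × 357 / 0.74 = 8587 mg

8587 mg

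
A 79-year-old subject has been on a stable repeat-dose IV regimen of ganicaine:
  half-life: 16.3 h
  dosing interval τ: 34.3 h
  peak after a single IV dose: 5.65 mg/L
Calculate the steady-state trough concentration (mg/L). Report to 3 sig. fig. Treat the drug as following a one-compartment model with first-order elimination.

k = ln2 / t½ = 0.693147 / 16.3 = 0.04252 h⁻¹
e^(−kτ) = e^(−0.04252 × 34.3) = 0.2326
Accumulation ratio R = 1 / (1 − e^(−kτ)) = 1 / (1 − 0.2326) = 1.303
Steady-state trough = C₀ × R × e^(−kτ) = 5.65 × 1.303 × 0.2326 = 1.712 mg/L

1.71 mg/L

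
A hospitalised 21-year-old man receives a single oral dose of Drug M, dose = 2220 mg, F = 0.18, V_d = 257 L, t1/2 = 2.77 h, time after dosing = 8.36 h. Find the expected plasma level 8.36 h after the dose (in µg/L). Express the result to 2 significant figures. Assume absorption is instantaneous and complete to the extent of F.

190 µg/L

Amount reaching circulation = F × Dose = 0.18 × 2220 = 399.6 mg
C₀ = F·Dose / Vd = 399.6 / 257 = 1.555 mg/L
k = ln2 / t½ = 0.693147 / 2.77 = 0.2502 h⁻¹
C = C₀ · e^(−k·t) = 1.555 × e^(−0.2502 × 8.36)
  = 1.555 × 0.1235 = 0.1920 mg/L
Convert: 0.1920 mg/L × 1000 = 192.0 µg/L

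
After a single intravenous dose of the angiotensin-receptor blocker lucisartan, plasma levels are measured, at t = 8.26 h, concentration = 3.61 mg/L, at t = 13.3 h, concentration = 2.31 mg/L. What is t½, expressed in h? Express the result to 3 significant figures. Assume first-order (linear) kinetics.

k = ln(C₁/C₂) / (t₂ − t₁) = ln(3.61/2.31) / (13.3 − 8.26)
  = 0.4465 / 5.040 = 0.08859 h⁻¹
t½ = ln2 / k = 0.693147 / 0.08859 = 7.824 h

7.82 h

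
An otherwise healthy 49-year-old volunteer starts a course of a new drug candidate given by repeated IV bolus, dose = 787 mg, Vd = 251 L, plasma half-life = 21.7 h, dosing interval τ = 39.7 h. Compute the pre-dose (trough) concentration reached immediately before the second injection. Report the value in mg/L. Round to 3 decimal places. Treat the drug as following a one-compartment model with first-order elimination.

0.882 mg/L

C₀ per dose = Dose / Vd = 787 / 251 = 3.135 mg/L
k = ln2 / t½ = 0.693147 / 21.7 = 0.03194 h⁻¹
Fraction remaining after one interval: r = e^(−kτ) = e^(−0.03194 × 39.7) = 0.2814
Before dose 2, 1 dose has been given (aged 1τ).
C_trough = C₀ × r = 3.135 × 0.2814 = 0.8822 mg/L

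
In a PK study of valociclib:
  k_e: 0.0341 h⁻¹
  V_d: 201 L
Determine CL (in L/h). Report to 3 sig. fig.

6.85 L/h

CL = k × Vd = 0.0341 × 201 = 6.854 L/h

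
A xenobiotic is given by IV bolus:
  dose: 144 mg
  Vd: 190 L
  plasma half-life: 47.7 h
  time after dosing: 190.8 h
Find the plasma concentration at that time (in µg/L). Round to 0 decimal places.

47 µg/L

C₀ = Dose / Vd = 144.0 / 190 = 0.7579 mg/L
k = ln2 / t½ = 0.693147 / 47.7 = 0.01453 h⁻¹
t / t½ = 190.8 / 47.7 = 4 half-lives
C = C₀ × (1/2)^4 = 0.7579 × 0.06250 = 0.04737 mg/L
Convert: 0.04737 mg/L × 1000 = 47.37 µg/L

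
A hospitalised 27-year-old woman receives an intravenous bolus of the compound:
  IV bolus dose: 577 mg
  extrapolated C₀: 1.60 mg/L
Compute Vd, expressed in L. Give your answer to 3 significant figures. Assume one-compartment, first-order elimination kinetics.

Vd = Dose / C₀ = 577.0 / 1.60 = 360.6 L

361 L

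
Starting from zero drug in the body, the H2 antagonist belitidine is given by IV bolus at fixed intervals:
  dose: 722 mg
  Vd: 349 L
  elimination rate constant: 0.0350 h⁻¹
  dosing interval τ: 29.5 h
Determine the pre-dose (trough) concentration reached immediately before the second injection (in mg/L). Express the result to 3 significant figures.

0.737 mg/L

C₀ per dose = Dose / Vd = 722 / 349 = 2.069 mg/L
Fraction remaining after one interval: r = e^(−kτ) = e^(−0.03500 × 29.5) = 0.3561
Before dose 2, 1 dose has been given (aged 1τ).
C_trough = C₀ × r = 2.069 × 0.3561 = 0.7368 mg/L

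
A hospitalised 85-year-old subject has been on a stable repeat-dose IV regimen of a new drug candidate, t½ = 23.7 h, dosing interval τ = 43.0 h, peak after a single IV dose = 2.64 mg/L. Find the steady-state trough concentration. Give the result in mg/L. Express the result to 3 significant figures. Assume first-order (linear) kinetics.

k = ln2 / t½ = 0.693147 / 23.7 = 0.02925 h⁻¹
e^(−kτ) = e^(−0.02925 × 43.0) = 0.2843
Accumulation ratio R = 1 / (1 − e^(−kτ)) = 1 / (1 − 0.2843) = 1.397
Steady-state trough = C₀ × R × e^(−kτ) = 2.64 × 1.397 × 0.2843 = 1.049 mg/L

1.05 mg/L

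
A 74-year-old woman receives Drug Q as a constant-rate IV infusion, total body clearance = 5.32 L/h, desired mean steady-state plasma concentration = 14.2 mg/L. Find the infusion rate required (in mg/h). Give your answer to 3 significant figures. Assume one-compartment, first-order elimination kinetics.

At steady state, infusion rate R₀ = Css × CL = 14.2 × 5.320 = 75.54 mg/h

75.5 mg/h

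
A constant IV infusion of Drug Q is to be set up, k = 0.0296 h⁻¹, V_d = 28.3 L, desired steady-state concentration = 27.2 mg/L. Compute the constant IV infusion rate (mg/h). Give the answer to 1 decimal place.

22.8 mg/h

CL = k × Vd = 0.02960 × 28.3 = 0.8377 L/h
At steady state, infusion rate R₀ = Css × CL = 27.2 × 0.8377 = 22.79 mg/h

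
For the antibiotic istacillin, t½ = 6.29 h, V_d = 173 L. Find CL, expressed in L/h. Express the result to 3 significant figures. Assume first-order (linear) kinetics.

19.1 L/h

k = ln2 / t½ = 0.693147 / 6.29 = 0.1102 h⁻¹
CL = k × Vd = 0.1102 × 173 = 19.06 L/h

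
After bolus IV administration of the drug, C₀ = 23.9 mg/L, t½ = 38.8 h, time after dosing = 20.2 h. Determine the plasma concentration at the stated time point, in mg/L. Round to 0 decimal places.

17 mg/L

k = ln2 / t½ = 0.693147 / 38.8 = 0.01786 h⁻¹
C = C₀ · e^(−k·t) = 23.90 × e^(−0.01786 × 20.2)
  = 23.90 × 0.6971 = 16.66 mg/L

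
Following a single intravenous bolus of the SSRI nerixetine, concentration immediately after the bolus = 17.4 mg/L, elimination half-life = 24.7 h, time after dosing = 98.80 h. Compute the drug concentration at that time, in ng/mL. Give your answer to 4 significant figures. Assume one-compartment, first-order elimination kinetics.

1088 ng/mL

k = ln2 / t½ = 0.693147 / 24.7 = 0.02806 h⁻¹
t / t½ = 98.80 / 24.7 = 4 half-lives
C = C₀ × (1/2)^4 = 17.40 × 0.06250 = 1.088 mg/L
Convert: 1.088 mg/L × 1000 = 1088 ng/mL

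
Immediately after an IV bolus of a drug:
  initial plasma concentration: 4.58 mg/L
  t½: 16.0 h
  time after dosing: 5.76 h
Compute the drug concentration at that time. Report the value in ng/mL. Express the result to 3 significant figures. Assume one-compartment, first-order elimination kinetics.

3570 ng/mL

k = ln2 / t½ = 0.693147 / 16.0 = 0.04332 h⁻¹
C = C₀ · e^(−k·t) = 4.580 × e^(−0.04332 × 5.76)
  = 4.580 × 0.7792 = 3.569 mg/L
Convert: 3.569 mg/L × 1000 = 3569 ng/mL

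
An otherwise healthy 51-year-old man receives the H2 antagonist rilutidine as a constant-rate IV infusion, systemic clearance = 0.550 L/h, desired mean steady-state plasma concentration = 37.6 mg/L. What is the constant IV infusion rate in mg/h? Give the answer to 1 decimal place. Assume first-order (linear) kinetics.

At steady state, infusion rate R₀ = Css × CL = 37.6 × 0.5500 = 20.68 mg/h

20.7 mg/h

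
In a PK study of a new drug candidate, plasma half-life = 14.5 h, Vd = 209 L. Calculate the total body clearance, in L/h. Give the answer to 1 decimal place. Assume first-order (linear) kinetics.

k = ln2 / t½ = 0.693147 / 14.5 = 0.04780 h⁻¹
CL = k × Vd = 0.04780 × 209 = 9.990 L/h

10.0 L/h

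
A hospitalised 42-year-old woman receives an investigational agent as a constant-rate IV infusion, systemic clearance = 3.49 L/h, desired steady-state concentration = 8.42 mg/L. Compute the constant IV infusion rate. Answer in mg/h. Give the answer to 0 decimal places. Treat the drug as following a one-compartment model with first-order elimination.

At steady state, infusion rate R₀ = Css × CL = 8.42 × 3.490 = 29.39 mg/h

29 mg/h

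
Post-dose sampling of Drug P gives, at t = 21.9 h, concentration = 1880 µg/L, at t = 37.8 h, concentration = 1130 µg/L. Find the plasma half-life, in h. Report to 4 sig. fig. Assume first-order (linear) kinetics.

21.65 h

k = ln(C₁/C₂) / (t₂ − t₁) = ln(1880/1130) / (37.8 − 21.9)
  = 0.5091 / 15.90 = 0.03202 h⁻¹
t½ = ln2 / k = 0.693147 / 0.03202 = 21.65 h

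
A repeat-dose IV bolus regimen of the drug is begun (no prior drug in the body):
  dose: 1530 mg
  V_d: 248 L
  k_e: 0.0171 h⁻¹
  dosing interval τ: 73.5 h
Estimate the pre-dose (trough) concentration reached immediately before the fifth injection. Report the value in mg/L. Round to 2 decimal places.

C₀ per dose = Dose / Vd = 1530 / 248 = 6.169 mg/L
Fraction remaining after one interval: r = e^(−kτ) = e^(−0.01710 × 73.5) = 0.2845
Before dose 5, 4 doses have been given (aged 1τ, 2τ, 3τ, 4τ).
C_trough = C₀ × (r + r² + … + r^4) = C₀ × r(1−r^4)/(1−r)
        = 6.169 × 0.2845 × (1 − 0.006551) / (1 − 0.2845) = 2.437 mg/L

2.44 mg/L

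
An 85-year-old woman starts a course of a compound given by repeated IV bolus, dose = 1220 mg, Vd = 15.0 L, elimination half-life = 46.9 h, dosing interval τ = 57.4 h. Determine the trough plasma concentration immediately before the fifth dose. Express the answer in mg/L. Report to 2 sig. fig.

C₀ per dose = Dose / Vd = 1220 / 15.0 = 81.33 mg/L
k = ln2 / t½ = 0.693147 / 46.9 = 0.01478 h⁻¹
Fraction remaining after one interval: r = e^(−kτ) = e^(−0.01478 × 57.4) = 0.4281
Before dose 5, 4 doses have been given (aged 1τ, 2τ, 3τ, 4τ).
C_trough = C₀ × (r + r² + … + r^4) = C₀ × r(1−r^4)/(1−r)
        = 81.33 × 0.4281 × (1 − 0.03359) / (1 − 0.4281) = 58.84 mg/L

59 mg/L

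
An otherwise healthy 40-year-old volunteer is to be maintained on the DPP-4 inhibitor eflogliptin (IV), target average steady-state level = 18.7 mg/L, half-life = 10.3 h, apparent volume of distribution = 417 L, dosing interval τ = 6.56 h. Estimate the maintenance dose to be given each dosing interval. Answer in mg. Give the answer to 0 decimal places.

3442 mg

k = ln2 / t½ = 0.693147 / 10.3 = 0.06730 h⁻¹
CL = k × Vd = 0.06730 × 417 = 28.06 L/h
At steady state, Dose/τ = Css × CL.
Dose = Css × CL × τ = 18.7 × 28.06 × 6.56 = 3442 mg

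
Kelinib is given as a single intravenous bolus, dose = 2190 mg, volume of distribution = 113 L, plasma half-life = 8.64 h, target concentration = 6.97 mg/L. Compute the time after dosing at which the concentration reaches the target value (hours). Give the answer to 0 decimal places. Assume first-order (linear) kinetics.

C₀ = Dose / Vd = 2190 / 113 = 19.38 mg/L
k = ln2 / t½ = 0.693147 / 8.64 = 0.08023 h⁻¹
t = ln(C₀ / C) / k = ln(19.38 / 6.97) / 0.08023
  = ln(2.780) / 0.08023 = 1.022 / 0.08023 = 12.74 h

13 h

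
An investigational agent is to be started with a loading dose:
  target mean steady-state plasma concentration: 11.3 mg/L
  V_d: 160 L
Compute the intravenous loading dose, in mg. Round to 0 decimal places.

1808 mg

LD = Css × Vd = 11.3 × 160 = 1808 mg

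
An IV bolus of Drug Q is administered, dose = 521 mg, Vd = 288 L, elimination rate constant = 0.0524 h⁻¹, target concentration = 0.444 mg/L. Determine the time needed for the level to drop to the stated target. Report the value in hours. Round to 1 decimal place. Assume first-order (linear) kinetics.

C₀ = Dose / Vd = 521.0 / 288 = 1.809 mg/L
t = ln(C₀ / C) / k = ln(1.809 / 0.444) / 0.05240
  = ln(4.074) / 0.05240 = 1.405 / 0.05240 = 26.81 h

26.8 h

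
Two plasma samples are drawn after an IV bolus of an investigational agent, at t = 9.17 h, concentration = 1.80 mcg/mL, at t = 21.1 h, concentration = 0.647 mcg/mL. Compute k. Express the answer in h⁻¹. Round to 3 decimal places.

0.086 h⁻¹

k = ln(C₁/C₂) / (t₂ − t₁) = ln(1.80/0.647) / (21.1 − 9.17)
  = 1.023 / 11.93 = 0.08575 h⁻¹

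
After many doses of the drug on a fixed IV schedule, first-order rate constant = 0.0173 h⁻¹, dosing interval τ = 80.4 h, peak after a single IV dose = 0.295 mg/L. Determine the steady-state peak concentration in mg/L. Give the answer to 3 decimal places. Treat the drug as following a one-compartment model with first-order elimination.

0.393 mg/L

e^(−kτ) = e^(−0.01730 × 80.4) = 0.2488
Accumulation ratio R = 1 / (1 − e^(−kτ)) = 1 / (1 − 0.2488) = 1.331
Steady-state peak = C₀ × R = 0.295 × 1.331 = 0.3926 mg/L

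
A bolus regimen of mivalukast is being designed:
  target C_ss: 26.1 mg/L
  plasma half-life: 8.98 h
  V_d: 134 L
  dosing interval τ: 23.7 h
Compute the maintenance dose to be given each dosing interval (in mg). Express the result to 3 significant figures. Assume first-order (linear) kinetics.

6400 mg

k = ln2 / t½ = 0.693147 / 8.98 = 0.07719 h⁻¹
CL = k × Vd = 0.07719 × 134 = 10.34 L/h
At steady state, Dose/τ = Css × CL.
Dose = Css × CL × τ = 26.1 × 10.34 × 23.7 = 6396 mg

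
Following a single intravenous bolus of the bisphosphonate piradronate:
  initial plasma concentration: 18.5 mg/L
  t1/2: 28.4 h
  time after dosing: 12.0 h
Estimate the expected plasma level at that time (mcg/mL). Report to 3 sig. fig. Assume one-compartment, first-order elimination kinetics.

13.8 mcg/mL

k = ln2 / t½ = 0.693147 / 28.4 = 0.02441 h⁻¹
C = C₀ · e^(−k·t) = 18.50 × e^(−0.02441 × 12.0)
  = 18.50 × 0.7461 = 13.80 mg/L
(13.80 mg/L = 13.80 mcg/mL)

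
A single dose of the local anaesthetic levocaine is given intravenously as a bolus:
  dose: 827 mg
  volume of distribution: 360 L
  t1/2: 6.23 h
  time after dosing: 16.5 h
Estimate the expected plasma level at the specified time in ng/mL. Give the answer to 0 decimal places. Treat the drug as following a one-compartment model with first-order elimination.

366 ng/mL

C₀ = Dose / Vd = 827.0 / 360 = 2.297 mg/L
k = ln2 / t½ = 0.693147 / 6.23 = 0.1113 h⁻¹
C = C₀ · e^(−k·t) = 2.297 × e^(−0.1113 × 16.5)
  = 2.297 × 0.1594 = 0.3661 mg/L
Convert: 0.3661 mg/L × 1000 = 366.1 ng/mL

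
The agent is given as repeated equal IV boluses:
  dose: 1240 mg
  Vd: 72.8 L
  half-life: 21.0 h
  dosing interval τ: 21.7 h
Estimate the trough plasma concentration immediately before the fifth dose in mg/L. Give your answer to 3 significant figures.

15.3 mg/L

C₀ per dose = Dose / Vd = 1240 / 72.8 = 17.03 mg/L
k = ln2 / t½ = 0.693147 / 21.0 = 0.03301 h⁻¹
Fraction remaining after one interval: r = e^(−kτ) = e^(−0.03301 × 21.7) = 0.4885
Before dose 5, 4 doses have been given (aged 1τ, 2τ, 3τ, 4τ).
C_trough = C₀ × (r + r² + … + r^4) = C₀ × r(1−r^4)/(1−r)
        = 17.03 × 0.4885 × (1 − 0.05695) / (1 − 0.4885) = 15.34 mg/L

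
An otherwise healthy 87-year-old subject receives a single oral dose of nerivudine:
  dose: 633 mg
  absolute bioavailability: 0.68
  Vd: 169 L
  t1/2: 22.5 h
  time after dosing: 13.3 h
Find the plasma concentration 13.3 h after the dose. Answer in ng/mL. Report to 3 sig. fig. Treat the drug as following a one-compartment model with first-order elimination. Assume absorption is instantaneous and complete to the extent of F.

Amount reaching circulation = F × Dose = 0.68 × 633.0 = 430.4 mg
C₀ = F·Dose / Vd = 430.4 / 169 = 2.547 mg/L
k = ln2 / t½ = 0.693147 / 22.5 = 0.03081 h⁻¹
C = C₀ · e^(−k·t) = 2.547 × e^(−0.03081 × 13.3)
  = 2.547 × 0.6638 = 1.691 mg/L
Convert: 1.691 mg/L × 1000 = 1691 ng/mL

1690 ng/mL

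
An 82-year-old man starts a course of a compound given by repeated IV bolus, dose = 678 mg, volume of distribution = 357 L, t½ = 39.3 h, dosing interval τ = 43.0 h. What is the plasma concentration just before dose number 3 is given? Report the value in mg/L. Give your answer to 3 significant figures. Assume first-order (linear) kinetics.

C₀ per dose = Dose / Vd = 678 / 357 = 1.899 mg/L
k = ln2 / t½ = 0.693147 / 39.3 = 0.01764 h⁻¹
Fraction remaining after one interval: r = e^(−kτ) = e^(−0.01764 × 43.0) = 0.4684
Before dose 3, 2 doses have been given (aged 1τ, 2τ).
C_trough = C₀ × (r + r²) = 1.899 × (0.4684 + 0.2194) = 1.306 mg/L

1.31 mg/L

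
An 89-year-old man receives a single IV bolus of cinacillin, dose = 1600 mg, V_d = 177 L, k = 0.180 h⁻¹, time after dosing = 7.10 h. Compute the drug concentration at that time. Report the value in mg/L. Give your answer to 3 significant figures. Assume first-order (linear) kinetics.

C₀ = Dose / Vd = 1600 / 177 = 9.040 mg/L
C = C₀ · e^(−k·t) = 9.040 × e^(−0.1800 × 7.10)
  = 9.040 × 0.2786 = 2.519 mg/L

2.52 mg/L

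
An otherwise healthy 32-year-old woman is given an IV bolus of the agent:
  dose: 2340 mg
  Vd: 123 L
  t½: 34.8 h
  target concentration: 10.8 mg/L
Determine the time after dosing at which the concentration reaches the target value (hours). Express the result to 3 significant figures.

28.4 h

C₀ = Dose / Vd = 2340 / 123 = 19.02 mg/L
k = ln2 / t½ = 0.693147 / 34.8 = 0.01992 h⁻¹
t = ln(C₀ / C) / k = ln(19.02 / 10.8) / 0.01992
  = ln(1.761) / 0.01992 = 0.5659 / 0.01992 = 28.41 h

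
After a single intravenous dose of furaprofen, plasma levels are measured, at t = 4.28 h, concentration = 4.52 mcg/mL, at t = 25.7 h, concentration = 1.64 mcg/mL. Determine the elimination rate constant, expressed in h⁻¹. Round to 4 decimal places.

0.0473 h⁻¹

k = ln(C₁/C₂) / (t₂ − t₁) = ln(4.52/1.64) / (25.7 − 4.28)
  = 1.014 / 21.42 = 0.04734 h⁻¹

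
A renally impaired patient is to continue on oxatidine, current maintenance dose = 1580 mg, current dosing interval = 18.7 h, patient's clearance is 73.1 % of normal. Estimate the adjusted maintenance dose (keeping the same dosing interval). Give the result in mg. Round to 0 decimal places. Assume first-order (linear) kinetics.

To keep the same average steady-state level, dosing rate must scale with clearance.
CL ratio = 73.1 / 100 = 0.7310
New dose (same interval) = 1580 × 0.7310 = 1155 mg

1155 mg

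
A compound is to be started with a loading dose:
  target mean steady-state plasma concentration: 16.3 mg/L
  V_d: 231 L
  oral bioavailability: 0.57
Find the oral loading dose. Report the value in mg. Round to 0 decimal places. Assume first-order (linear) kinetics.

6606 mg

LD = Css × Vd / F = 16.3 × 231 / 0.57 = 6606 mg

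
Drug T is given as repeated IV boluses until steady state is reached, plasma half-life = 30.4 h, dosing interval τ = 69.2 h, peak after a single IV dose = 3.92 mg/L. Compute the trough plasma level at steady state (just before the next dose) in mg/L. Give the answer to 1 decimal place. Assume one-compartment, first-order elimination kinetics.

k = ln2 / t½ = 0.693147 / 30.4 = 0.02280 h⁻¹
e^(−kτ) = e^(−0.02280 × 69.2) = 0.2064
Accumulation ratio R = 1 / (1 − e^(−kτ)) = 1 / (1 − 0.2064) = 1.260
Steady-state trough = C₀ × R × e^(−kτ) = 3.92 × 1.260 × 0.2064 = 1.019 mg/L

1.0 mg/L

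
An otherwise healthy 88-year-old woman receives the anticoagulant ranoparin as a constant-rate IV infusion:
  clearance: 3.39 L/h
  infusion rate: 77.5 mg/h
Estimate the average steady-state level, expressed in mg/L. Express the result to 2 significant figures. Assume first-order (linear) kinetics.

At steady state Css = R₀ / CL = 77.5 / 3.390 = 22.86 mg/L

23 mg/L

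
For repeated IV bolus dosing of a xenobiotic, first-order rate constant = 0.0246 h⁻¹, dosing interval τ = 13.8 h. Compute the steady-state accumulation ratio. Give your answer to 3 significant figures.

e^(−kτ) = e^(−0.02460 × 13.8) = 0.7121
Accumulation ratio R = 1 / (1 − e^(−kτ)) = 1 / (1 − 0.7121) = 3.473

3.47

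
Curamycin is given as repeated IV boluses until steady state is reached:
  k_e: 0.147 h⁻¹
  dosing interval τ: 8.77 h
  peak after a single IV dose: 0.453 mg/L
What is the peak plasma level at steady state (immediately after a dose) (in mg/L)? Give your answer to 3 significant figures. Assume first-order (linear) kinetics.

e^(−kτ) = e^(−0.1470 × 8.77) = 0.2755
Accumulation ratio R = 1 / (1 − e^(−kτ)) = 1 / (1 − 0.2755) = 1.380
Steady-state peak = C₀ × R = 0.453 × 1.380 = 0.6251 mg/L

0.625 mg/L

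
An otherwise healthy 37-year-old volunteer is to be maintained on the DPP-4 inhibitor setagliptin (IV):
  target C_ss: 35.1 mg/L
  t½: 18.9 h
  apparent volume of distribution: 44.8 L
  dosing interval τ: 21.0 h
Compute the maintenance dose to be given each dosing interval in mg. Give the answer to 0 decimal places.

1211 mg

k = ln2 / t½ = 0.693147 / 18.9 = 0.03667 h⁻¹
CL = k × Vd = 0.03667 × 44.8 = 1.643 L/h
At steady state, Dose/τ = Css × CL.
Dose = Css × CL × τ = 35.1 × 1.643 × 21.0 = 1211 mg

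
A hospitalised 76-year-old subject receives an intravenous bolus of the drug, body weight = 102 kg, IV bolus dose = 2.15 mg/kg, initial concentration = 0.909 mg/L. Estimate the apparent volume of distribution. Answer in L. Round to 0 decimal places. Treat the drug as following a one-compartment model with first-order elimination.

241 L

Dose = 2.15 × 102 = 219.3 mg
Vd = Dose / C₀ = 219.3 / 0.909 = 241.3 L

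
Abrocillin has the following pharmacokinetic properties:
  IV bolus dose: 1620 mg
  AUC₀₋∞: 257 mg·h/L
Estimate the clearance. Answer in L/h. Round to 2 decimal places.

6.30 L/h

CL = Dose / AUC = 1620 / 257 = 6.304 L/h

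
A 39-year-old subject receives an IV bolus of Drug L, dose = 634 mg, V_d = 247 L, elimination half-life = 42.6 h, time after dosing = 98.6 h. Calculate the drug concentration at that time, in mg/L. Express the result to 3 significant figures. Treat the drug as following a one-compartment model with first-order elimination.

C₀ = Dose / Vd = 634.0 / 247 = 2.567 mg/L
k = ln2 / t½ = 0.693147 / 42.6 = 0.01627 h⁻¹
C = C₀ · e^(−k·t) = 2.567 × e^(−0.01627 × 98.6)
  = 2.567 × 0.2010 = 0.5160 mg/L

0.516 mg/L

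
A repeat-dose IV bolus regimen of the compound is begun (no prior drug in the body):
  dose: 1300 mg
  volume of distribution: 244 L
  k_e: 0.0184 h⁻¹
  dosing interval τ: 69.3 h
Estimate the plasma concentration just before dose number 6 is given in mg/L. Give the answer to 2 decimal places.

C₀ per dose = Dose / Vd = 1300 / 244 = 5.328 mg/L
Fraction remaining after one interval: r = e^(−kτ) = e^(−0.01840 × 69.3) = 0.2794
Before dose 6, 5 doses have been given (aged 1τ, 2τ, 3τ, 4τ, 5τ).
C_trough = C₀ × (r + r² + … + r^5) = C₀ × r(1−r^5)/(1−r)
        = 5.328 × 0.2794 × (1 − 0.001703) / (1 − 0.2794) = 2.062 mg/L

2.06 mg/L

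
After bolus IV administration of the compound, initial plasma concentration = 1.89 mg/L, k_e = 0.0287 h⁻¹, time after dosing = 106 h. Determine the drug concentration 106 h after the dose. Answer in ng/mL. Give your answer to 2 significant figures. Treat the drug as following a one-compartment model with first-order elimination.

90 ng/mL

C = C₀ · e^(−k·t) = 1.890 × e^(−0.02870 × 106)
  = 1.890 × 0.04773 = 0.09021 mg/L
Convert: 0.09021 mg/L × 1000 = 90.21 ng/mL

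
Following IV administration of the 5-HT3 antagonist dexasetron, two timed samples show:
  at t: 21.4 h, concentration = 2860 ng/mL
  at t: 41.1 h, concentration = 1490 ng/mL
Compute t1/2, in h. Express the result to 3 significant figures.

k = ln(C₁/C₂) / (t₂ − t₁) = ln(2860/1490) / (41.1 − 21.4)
  = 0.6520 / 19.70 = 0.03310 h⁻¹
t½ = ln2 / k = 0.693147 / 0.03310 = 20.94 h

20.9 h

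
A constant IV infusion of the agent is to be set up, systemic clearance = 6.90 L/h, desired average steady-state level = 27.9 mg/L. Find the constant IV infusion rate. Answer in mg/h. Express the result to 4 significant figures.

192.5 mg/h

At steady state, infusion rate R₀ = Css × CL = 27.9 × 6.900 = 192.5 mg/h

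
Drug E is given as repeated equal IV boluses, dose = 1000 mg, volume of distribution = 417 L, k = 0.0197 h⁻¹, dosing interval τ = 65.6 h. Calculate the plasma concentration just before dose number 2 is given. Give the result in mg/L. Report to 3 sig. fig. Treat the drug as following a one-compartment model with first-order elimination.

C₀ per dose = Dose / Vd = 1000 / 417 = 2.398 mg/L
Fraction remaining after one interval: r = e^(−kτ) = e^(−0.01970 × 65.6) = 0.2746
Before dose 2, 1 dose has been given (aged 1τ).
C_trough = C₀ × r = 2.398 × 0.2746 = 0.6585 mg/L

0.659 mg/L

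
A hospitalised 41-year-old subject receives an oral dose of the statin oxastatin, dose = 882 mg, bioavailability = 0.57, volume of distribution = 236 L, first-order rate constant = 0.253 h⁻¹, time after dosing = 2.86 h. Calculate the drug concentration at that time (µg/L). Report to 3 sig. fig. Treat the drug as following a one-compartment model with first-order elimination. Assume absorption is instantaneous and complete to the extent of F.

1030 µg/L

Amount reaching circulation = F × Dose = 0.57 × 882.0 = 502.7 mg
C₀ = F·Dose / Vd = 502.7 / 236 = 2.130 mg/L
C = C₀ · e^(−k·t) = 2.130 × e^(−0.2530 × 2.86)
  = 2.130 × 0.4850 = 1.033 mg/L
Convert: 1.033 mg/L × 1000 = 1033 µg/L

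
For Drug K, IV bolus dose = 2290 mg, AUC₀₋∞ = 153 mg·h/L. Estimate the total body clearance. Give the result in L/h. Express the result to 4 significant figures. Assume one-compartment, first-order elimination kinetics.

CL = Dose / AUC = 2290 / 153 = 14.97 L/h

14.97 L/h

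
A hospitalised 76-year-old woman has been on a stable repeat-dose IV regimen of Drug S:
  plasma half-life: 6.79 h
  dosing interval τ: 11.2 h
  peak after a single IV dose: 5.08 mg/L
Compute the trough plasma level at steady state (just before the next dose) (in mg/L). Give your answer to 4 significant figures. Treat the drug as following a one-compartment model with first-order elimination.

k = ln2 / t½ = 0.693147 / 6.79 = 0.1021 h⁻¹
e^(−kτ) = e^(−0.1021 × 11.2) = 0.3187
Accumulation ratio R = 1 / (1 − e^(−kτ)) = 1 / (1 − 0.3187) = 1.468
Steady-state trough = C₀ × R × e^(−kτ) = 5.08 × 1.468 × 0.3187 = 2.377 mg/L

2.377 mg/L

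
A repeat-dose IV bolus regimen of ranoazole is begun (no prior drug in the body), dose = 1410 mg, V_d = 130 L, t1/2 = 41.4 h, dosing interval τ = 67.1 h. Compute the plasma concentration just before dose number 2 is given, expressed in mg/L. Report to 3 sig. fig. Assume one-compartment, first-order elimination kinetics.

3.53 mg/L

C₀ per dose = Dose / Vd = 1410 / 130 = 10.85 mg/L
k = ln2 / t½ = 0.693147 / 41.4 = 0.01674 h⁻¹
Fraction remaining after one interval: r = e^(−kτ) = e^(−0.01674 × 67.1) = 0.3252
Before dose 2, 1 dose has been given (aged 1τ).
C_trough = C₀ × r = 10.85 × 0.3252 = 3.528 mg/L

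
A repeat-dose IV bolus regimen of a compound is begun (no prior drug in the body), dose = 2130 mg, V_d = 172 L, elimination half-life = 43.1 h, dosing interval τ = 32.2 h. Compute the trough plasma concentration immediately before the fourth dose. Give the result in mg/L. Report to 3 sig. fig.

C₀ per dose = Dose / Vd = 2130 / 172 = 12.38 mg/L
k = ln2 / t½ = 0.693147 / 43.1 = 0.01608 h⁻¹
Fraction remaining after one interval: r = e^(−kτ) = e^(−0.01608 × 32.2) = 0.5958
Before dose 4, 3 doses have been given (aged 1τ, 2τ, 3τ).
C_trough = C₀ × (r + r² + … + r^3) = C₀ × r(1−r^3)/(1−r)
        = 12.38 × 0.5958 × (1 − 0.2115) / (1 − 0.5958) = 14.39 mg/L

14.4 mg/L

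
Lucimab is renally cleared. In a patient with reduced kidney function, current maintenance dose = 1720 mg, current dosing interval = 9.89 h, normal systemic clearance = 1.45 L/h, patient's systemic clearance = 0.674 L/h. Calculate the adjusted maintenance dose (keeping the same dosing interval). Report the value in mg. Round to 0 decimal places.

800 mg

To keep the same average steady-state level, dosing rate must scale with clearance.
CL ratio = 0.674 / 1.45 = 0.4648
New dose (same interval) = 1720 × 0.4648 = 799.5 mg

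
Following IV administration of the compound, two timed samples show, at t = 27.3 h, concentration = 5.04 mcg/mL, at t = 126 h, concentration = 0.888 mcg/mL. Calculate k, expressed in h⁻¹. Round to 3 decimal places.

0.018 h⁻¹

k = ln(C₁/C₂) / (t₂ − t₁) = ln(5.04/0.888) / (126 − 27.3)
  = 1.736 / 98.70 = 0.01759 h⁻¹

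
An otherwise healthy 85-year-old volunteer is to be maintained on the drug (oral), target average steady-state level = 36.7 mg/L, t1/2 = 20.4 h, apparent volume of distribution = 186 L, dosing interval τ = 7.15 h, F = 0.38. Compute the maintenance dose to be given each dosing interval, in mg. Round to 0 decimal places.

k = ln2 / t½ = 0.693147 / 20.4 = 0.03398 h⁻¹
CL = k × Vd = 0.03398 × 186 = 6.320 L/h
At steady state, F × (Dose/τ) = Css × CL.
Dose = Css × CL × τ / F = 36.7 × 6.320 × 7.15 / 0.38 = 4364 mg

4364 mg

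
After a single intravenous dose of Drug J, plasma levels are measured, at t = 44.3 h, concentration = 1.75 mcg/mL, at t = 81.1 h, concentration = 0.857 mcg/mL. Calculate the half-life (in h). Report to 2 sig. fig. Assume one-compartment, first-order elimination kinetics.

36 h

k = ln(C₁/C₂) / (t₂ − t₁) = ln(1.75/0.857) / (81.1 − 44.3)
  = 0.7139 / 36.80 = 0.01940 h⁻¹
t½ = ln2 / k = 0.693147 / 0.01940 = 35.73 h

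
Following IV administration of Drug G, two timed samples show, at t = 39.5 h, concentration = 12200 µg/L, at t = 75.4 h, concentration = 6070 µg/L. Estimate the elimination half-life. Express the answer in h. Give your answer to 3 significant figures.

k = ln(C₁/C₂) / (t₂ − t₁) = ln(12200/6070) / (75.4 − 39.5)
  = 0.6981 / 35.90 = 0.01945 h⁻¹
t½ = ln2 / k = 0.693147 / 0.01945 = 35.64 h

35.6 h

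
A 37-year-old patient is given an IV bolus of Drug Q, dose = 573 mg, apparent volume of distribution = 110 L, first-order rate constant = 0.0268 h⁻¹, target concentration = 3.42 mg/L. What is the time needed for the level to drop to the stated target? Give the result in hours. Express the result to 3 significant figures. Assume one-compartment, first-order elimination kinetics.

C₀ = Dose / Vd = 573.0 / 110 = 5.209 mg/L
t = ln(C₀ / C) / k = ln(5.209 / 3.42) / 0.02680
  = ln(1.523) / 0.02680 = 0.4207 / 0.02680 = 15.70 h

15.7 h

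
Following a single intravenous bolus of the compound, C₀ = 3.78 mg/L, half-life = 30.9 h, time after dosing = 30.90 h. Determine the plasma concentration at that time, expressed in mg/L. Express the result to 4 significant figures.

1.890 mg/L

k = ln2 / t½ = 0.693147 / 30.9 = 0.02243 h⁻¹
t / t½ = 30.90 / 30.9 = 1 half-lives
C = C₀ × (1/2)^1 = 3.780 × 0.5000 = 1.890 mg/L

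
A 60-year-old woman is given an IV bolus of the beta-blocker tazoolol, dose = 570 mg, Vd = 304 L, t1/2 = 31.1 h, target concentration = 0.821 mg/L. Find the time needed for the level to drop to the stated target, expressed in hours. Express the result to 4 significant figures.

37.05 h

C₀ = Dose / Vd = 570.0 / 304 = 1.875 mg/L
k = ln2 / t½ = 0.693147 / 31.1 = 0.02229 h⁻¹
t = ln(C₀ / C) / k = ln(1.875 / 0.821) / 0.02229
  = ln(2.284) / 0.02229 = 0.8259 / 0.02229 = 37.05 h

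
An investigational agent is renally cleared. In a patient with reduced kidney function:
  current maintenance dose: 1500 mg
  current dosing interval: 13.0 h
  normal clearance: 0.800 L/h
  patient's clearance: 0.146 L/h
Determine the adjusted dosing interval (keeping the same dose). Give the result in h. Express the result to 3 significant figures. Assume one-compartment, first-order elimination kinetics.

To keep the same average steady-state level, dosing rate must scale with clearance.
CL ratio = 0.146 / 0.800 = 0.1825
New interval (same dose) = 13.0 / 0.1825 = 71.23 h

71.2 h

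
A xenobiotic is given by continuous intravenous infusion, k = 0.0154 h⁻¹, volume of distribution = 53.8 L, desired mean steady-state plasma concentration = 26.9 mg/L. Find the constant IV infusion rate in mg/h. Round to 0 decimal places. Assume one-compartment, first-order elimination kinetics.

CL = k × Vd = 0.01540 × 53.8 = 0.8285 L/h
At steady state, infusion rate R₀ = Css × CL = 26.9 × 0.8285 = 22.29 mg/h

22 mg/h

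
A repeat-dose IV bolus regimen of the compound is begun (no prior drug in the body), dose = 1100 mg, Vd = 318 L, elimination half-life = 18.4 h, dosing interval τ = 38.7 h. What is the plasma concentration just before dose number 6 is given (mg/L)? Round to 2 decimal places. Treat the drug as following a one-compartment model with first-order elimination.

1.05 mg/L

C₀ per dose = Dose / Vd = 1100 / 318 = 3.459 mg/L
k = ln2 / t½ = 0.693147 / 18.4 = 0.03767 h⁻¹
Fraction remaining after one interval: r = e^(−kτ) = e^(−0.03767 × 38.7) = 0.2327
Before dose 6, 5 doses have been given (aged 1τ, 2τ, 3τ, 4τ, 5τ).
C_trough = C₀ × (r + r² + … + r^5) = C₀ × r(1−r^5)/(1−r)
        = 3.459 × 0.2327 × (1 − 0.0006823) / (1 − 0.2327) = 1.048 mg/L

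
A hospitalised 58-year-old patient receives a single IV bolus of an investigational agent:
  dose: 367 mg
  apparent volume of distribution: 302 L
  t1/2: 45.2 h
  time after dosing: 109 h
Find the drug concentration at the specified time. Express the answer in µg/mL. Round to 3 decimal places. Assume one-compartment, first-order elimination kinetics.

C₀ = Dose / Vd = 367.0 / 302 = 1.215 mg/L
k = ln2 / t½ = 0.693147 / 45.2 = 0.01534 h⁻¹
C = C₀ · e^(−k·t) = 1.215 × e^(−0.01534 × 109)
  = 1.215 × 0.1879 = 0.2283 mg/L
(0.2283 mg/L = 0.2283 µg/mL)

0.228 µg/mL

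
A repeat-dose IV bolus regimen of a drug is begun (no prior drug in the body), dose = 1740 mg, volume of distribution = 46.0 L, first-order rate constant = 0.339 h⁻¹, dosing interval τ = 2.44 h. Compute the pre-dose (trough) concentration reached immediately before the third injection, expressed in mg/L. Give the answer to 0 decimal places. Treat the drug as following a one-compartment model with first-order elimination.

C₀ per dose = Dose / Vd = 1740 / 46.0 = 37.83 mg/L
Fraction remaining after one interval: r = e^(−kτ) = e^(−0.3390 × 2.44) = 0.4373
Before dose 3, 2 doses have been given (aged 1τ, 2τ).
C_trough = C₀ × (r + r²) = 37.83 × (0.4373 + 0.1912) = 23.78 mg/L

24 mg/L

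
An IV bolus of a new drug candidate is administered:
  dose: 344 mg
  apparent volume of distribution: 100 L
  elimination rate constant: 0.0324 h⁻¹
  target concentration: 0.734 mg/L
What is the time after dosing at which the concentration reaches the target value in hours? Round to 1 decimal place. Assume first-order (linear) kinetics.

C₀ = Dose / Vd = 344.0 / 100 = 3.440 mg/L
t = ln(C₀ / C) / k = ln(3.440 / 0.734) / 0.03240
  = ln(4.687) / 0.03240 = 1.545 / 0.03240 = 47.69 h

47.7 h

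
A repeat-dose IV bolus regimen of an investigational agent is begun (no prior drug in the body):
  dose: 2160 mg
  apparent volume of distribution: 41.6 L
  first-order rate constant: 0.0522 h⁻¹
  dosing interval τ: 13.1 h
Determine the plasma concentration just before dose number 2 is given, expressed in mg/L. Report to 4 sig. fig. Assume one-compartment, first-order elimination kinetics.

C₀ per dose = Dose / Vd = 2160 / 41.6 = 51.92 mg/L
Fraction remaining after one interval: r = e^(−kτ) = e^(−0.05220 × 13.1) = 0.5047
Before dose 2, 1 dose has been given (aged 1τ).
C_trough = C₀ × r = 51.92 × 0.5047 = 26.20 mg/L

26.20 mg/L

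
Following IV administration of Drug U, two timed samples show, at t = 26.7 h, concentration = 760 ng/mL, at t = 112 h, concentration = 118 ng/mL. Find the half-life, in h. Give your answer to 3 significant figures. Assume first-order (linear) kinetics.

31.7 h

k = ln(C₁/C₂) / (t₂ − t₁) = ln(760/118) / (112 − 26.7)
  = 1.863 / 85.30 = 0.02184 h⁻¹
t½ = ln2 / k = 0.693147 / 0.02184 = 31.74 h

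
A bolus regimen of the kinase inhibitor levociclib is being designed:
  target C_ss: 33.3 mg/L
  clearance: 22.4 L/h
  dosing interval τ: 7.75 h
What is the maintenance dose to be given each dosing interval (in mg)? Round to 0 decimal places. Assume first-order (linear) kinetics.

5781 mg

At steady state, Dose/τ = Css × CL.
Dose = Css × CL × τ = 33.3 × 22.40 × 7.75 = 5781 mg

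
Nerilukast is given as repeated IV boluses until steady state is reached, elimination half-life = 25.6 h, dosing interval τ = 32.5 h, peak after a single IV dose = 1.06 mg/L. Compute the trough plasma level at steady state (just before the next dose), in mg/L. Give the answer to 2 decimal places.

k = ln2 / t½ = 0.693147 / 25.6 = 0.02708 h⁻¹
e^(−kτ) = e^(−0.02708 × 32.5) = 0.4147
Accumulation ratio R = 1 / (1 − e^(−kτ)) = 1 / (1 − 0.4147) = 1.709
Steady-state trough = C₀ × R × e^(−kτ) = 1.06 × 1.709 × 0.4147 = 0.7512 mg/L

0.75 mg/L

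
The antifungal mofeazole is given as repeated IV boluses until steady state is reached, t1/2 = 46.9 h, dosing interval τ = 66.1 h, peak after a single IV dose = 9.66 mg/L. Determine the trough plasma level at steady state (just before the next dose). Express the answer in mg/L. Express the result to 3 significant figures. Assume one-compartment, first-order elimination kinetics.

5.83 mg/L

k = ln2 / t½ = 0.693147 / 46.9 = 0.01478 h⁻¹
e^(−kτ) = e^(−0.01478 × 66.1) = 0.3765
Accumulation ratio R = 1 / (1 − e^(−kτ)) = 1 / (1 − 0.3765) = 1.604
Steady-state trough = C₀ × R × e^(−kτ) = 9.66 × 1.604 × 0.3765 = 5.834 mg/L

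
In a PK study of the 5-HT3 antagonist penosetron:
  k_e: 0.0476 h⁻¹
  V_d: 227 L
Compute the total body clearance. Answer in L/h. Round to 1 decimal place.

10.8 L/h

CL = k × Vd = 0.0476 × 227 = 10.81 L/h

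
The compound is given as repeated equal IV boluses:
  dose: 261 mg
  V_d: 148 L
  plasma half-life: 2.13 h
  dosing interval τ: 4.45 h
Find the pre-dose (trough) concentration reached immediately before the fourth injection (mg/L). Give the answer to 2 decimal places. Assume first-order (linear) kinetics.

C₀ per dose = Dose / Vd = 261 / 148 = 1.764 mg/L
k = ln2 / t½ = 0.693147 / 2.13 = 0.3254 h⁻¹
Fraction remaining after one interval: r = e^(−kτ) = e^(−0.3254 × 4.45) = 0.2350
Before dose 4, 3 doses have been given (aged 1τ, 2τ, 3τ).
C_trough = C₀ × (r + r² + … + r^3) = C₀ × r(1−r^3)/(1−r)
        = 1.764 × 0.2350 × (1 − 0.01298) / (1 − 0.2350) = 0.5348 mg/L

0.53 mg/L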